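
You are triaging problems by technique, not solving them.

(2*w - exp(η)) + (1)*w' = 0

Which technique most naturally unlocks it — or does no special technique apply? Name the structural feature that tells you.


Verdict: a linear integrating factor — linear in the unknown with genuine forcing: multiply through by the exponential of the integrated coefficient and the left side closes into one derivative.


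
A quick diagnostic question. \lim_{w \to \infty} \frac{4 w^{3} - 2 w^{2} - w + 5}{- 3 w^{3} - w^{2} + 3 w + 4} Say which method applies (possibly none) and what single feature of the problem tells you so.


Diagnosis: dominant-term comparison — at large w only the top-degree terms survive; compare the leading terms and the limit falls out. Viewed as a single quotient this is an ∞/∞ form — an at-infinity application of l'Hôpital's rule would also resolve it; comparing leading growth reads the answer without differentiating.


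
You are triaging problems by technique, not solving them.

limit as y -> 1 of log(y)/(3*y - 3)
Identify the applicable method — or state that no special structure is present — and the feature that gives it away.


Diagnosis: l'Hôpital's rule (0/0) — plug in 1: top and bottom both hit zero, so differentiate each and retry. Expanding numerator and denominator to first order gives the same value — the rule automates exactly that.


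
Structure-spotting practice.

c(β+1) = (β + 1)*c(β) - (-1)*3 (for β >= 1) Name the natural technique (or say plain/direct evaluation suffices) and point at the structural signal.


Technique: a summation factor — because the multiplier β + 1 is index-dependent, divide through by its running product and sum the resulting differences.


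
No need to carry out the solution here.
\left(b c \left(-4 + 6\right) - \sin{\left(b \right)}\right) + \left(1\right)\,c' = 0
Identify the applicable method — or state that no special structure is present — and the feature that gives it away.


Diagnosis: a linear integrating factor — linear in the unknown with genuine forcing: multiply through by the exponential of the integrated coefficient and the left side closes into one derivative.


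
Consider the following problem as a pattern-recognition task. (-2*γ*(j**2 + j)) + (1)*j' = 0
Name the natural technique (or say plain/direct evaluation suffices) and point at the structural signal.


Technique: separation of variables — all dependence on the two variables factors apart, the defining separable shape. A Bernoulli rewrite would carry it as the equation stands — separating the variables needs no rearrangement either.


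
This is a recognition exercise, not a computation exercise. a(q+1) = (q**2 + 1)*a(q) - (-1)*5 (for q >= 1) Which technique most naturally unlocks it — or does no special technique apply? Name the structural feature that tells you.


Technique: a summation factor — because the multiplier q**2 + 1 is index-dependent, divide through by its running product and sum the resulting differences.


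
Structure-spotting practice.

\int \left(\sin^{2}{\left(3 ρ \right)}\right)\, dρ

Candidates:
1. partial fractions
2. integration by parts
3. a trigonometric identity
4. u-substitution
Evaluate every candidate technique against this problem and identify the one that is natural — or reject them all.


Technique: a trigonometric identity — \sin^{2}{\left(3 ρ \right)} calls for power reduction: rewrite via double angles before any antiderivative is attempted.
- partial fractions: there is no rational-function structure to decompose.
- integration by parts — not the fit here: there is no polynomial factor to ladder down — parts can still close the trigonometric product by recursion, though the identity rewrite is the direct route.
- a trigonometric identity: yes, a natural case for it.
- u-substitution — no subexpression of the integrand serves as a whole-integral substitution inner — individual terms may offer their own, but none carries its derivative as a factor of the full integrand; a working change of variable would have to be constructed from outside the expression.


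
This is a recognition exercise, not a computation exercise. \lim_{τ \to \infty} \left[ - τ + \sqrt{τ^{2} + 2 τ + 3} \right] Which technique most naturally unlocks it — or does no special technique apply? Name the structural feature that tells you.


Method: conjugate multiplication — the ∞ − ∞ radical form is the exact trigger for the conjugate maneuver.


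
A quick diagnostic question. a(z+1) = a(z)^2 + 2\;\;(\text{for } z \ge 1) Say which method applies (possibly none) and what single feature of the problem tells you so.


Best approach: no special technique — this one you iterate or analyze qualitatively: the nonlinearity defeats linear solution methods.


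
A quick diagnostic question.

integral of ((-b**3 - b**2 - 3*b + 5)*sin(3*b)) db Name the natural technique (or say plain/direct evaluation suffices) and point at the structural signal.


Diagnosis: integration by parts — the integrand splits as -b**3 - b**2 - 3*b + 5 times sin(3*b) — repeatedly differentiating the polynomial part kills it, which is the parts ladder.


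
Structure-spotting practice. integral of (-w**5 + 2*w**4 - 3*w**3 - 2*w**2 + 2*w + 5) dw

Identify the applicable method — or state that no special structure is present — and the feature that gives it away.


Best approach: no special technique — the integrand is a sum of constant multiples of powers of w — integrate term by term.


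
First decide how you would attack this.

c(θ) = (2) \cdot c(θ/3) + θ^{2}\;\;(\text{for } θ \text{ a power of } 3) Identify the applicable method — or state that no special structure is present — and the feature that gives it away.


Method: the master substitution — the argument shrinks by the factor 3, so measure the index on a logarithmic scale and the recursion becomes a shift.


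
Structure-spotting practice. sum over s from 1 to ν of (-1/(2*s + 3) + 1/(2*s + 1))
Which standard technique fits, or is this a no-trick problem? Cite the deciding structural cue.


Verdict: telescoping — spot the paired structure — each term adds 1/(2*s + 1) and subtracts its successor value, which the next term restores: the definition of a telescoping chain.


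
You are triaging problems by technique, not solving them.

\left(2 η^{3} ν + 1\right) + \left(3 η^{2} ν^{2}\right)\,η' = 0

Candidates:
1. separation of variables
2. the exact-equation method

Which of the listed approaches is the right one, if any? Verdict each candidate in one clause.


Best approach: the exact-equation method — equality of cross partials is the green light — assemble the potential function term by term.
- separation of variables — the two dependences do not factor apart.
- the exact-equation method: yes — fits the structure here.


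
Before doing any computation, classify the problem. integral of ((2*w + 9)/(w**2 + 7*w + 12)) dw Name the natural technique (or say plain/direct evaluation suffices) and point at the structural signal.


Method: partial fractions — the bottom, w**2 + 7*w + 12, comes apart into simple factors, and a proper rational function over split factors decomposes.


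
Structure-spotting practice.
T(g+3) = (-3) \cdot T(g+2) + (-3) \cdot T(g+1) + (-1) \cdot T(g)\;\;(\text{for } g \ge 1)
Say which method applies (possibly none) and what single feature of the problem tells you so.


Verdict: the characteristic-root method — every coefficient is a fixed number and the forcing is zero — substitute r^g and read off the root equation.


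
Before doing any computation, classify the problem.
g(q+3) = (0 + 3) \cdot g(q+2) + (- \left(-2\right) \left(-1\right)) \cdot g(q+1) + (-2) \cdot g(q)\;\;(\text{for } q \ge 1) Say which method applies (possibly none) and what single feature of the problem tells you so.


Method: the characteristic-root method — try a geometric ansatz r^q: constant coefficients turn the recurrence into one polynomial equation in r.


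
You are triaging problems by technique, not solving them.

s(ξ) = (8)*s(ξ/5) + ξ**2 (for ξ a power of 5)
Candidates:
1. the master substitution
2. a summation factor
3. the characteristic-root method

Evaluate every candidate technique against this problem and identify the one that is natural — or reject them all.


Verdict: the master substitution — recursion at ξ/5 is multiplicative in the index; logarithmic reindexing via ξ = 5^m linearizes it.
- the master substitution — yes — fits the structure here.
- a summation factor: a divided-index call is outside the fixed-shift first-order family a summation factor normalizes.
- the characteristic-root method — the recursion divides its index rather than shifting it — outside the constant-shift family the root method covers.


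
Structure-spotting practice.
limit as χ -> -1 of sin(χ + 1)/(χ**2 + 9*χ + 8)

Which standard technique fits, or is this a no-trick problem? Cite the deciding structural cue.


Verdict: l'Hôpital's rule (0/0) — numerator and denominator both vanish at -1 — a genuine 0/0 form, which is exactly when l'Hôpital applies. Expanding numerator and denominator to first order gives the same value — the rule automates exactly that.


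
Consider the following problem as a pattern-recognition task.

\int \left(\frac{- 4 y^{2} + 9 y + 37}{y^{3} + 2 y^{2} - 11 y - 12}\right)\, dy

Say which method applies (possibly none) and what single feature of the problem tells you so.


Diagnosis: partial fractions — the denominator y^{3} + 2 y^{2} - 11 y - 12 factors, so the quotient decomposes into elementary partial fractions term by term.


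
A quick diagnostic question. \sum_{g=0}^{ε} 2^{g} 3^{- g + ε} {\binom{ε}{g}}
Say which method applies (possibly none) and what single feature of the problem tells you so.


Best approach: the binomial theorem — {\binom{ε}{g}} weighting matched powers of 2 and 3 is the expanded form of (2 + 3)^ε — fold it back up.


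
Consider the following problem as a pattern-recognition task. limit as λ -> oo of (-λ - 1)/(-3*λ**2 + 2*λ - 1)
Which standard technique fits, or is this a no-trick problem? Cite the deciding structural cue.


Technique: dominant-term comparison — growth-rate triage: the leading powers of λ decide the limit, everything else is noise. l'Hôpital's at-infinity variant applies to the expression viewed as a single quotient; the leading-term comparison is the direct route.


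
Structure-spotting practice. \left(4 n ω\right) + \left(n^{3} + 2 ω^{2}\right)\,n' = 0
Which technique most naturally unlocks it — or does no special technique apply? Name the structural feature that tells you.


Technique: the exact-equation method — equality of cross partials is the green light — assemble the potential function term by term.


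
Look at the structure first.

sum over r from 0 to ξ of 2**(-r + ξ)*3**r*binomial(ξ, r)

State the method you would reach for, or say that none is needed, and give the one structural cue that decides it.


Technique: the binomial theorem — the binomial coefficients weight matched powers of 3 and 2, which is exactly the expansion of a binomial power.


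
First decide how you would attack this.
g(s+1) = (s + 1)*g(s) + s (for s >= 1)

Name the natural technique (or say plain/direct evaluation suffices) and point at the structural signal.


Diagnosis: a summation factor — first-order linear but the coefficient s + 1 moves with the index — divide by the cumulative product and telescope.


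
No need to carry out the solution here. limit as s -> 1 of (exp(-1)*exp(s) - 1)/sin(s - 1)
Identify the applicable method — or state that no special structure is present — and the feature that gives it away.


Method: l'Hôpital's rule (0/0) — numerator and denominator both vanish at 1 — a genuine 0/0 form, which is exactly when l'Hôpital applies. A first-order expansion at the point is an equally standard path; the rule packages it.


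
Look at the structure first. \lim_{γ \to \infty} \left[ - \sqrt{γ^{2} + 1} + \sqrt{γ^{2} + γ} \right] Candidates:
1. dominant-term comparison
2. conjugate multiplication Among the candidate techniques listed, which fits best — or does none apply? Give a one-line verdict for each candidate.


Technique: conjugate multiplication — \sqrt{γ^{2} + γ} and \sqrt{γ^{2} + 1} both blow up, but their difference is tame once the conjugate rationalizes it.
- dominant-term comparison: leading-power comparison does not apply to this form.
- conjugate multiplication: yes — fits the structure here.


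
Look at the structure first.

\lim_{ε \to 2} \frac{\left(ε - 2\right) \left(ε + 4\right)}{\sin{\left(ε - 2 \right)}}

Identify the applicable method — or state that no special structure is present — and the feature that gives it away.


Diagnosis: l'Hôpital's rule (0/0) — both numerator and denominator vanish at 2: the genuine 0/0 indeterminate that l'Hôpital exists for. Known elementary limits would finish this too — the rule just bypasses the case analysis.


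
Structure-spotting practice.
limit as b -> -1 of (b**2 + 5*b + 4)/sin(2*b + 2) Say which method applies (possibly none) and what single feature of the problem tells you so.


Best approach: l'Hôpital's rule (0/0) — both numerator and denominator vanish at -1: the genuine 0/0 indeterminate that l'Hôpital exists for. One could equally expand both pieces locally and compare leading terms; the rule does that in one stroke.


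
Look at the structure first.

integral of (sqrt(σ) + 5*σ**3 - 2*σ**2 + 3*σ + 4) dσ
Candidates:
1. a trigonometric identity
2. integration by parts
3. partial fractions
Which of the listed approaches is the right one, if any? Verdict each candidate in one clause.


Diagnosis: no special technique — a term-by-term power-rule job in σ; no substitution or rearrangement earns its keep here.
- a trigonometric identity — no sine or cosine appears, so there is nothing for a trigonometric identity to act on.
- integration by parts: no split into a nonconstant polynomial times one of the standard kernels — exp, sine, or cosine of a linear argument, or a logarithm — applies here.
- partial fractions — there is no rational-function structure to decompose.


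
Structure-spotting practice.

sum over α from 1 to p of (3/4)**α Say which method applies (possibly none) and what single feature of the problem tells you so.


Method: the geometric series formula — consecutive terms stand in a fixed index-free ratio — the geometric sum formula closes it.


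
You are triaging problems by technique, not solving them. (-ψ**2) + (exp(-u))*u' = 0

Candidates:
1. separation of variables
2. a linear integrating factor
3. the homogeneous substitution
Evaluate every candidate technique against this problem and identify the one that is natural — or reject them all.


Method: separation of variables — solved for the derivative, the right side splits multiplicatively into a function of each variable alone — divide and integrate each side.
- separation of variables: applies; the problem has the shape this method handles.
- a linear integrating factor — the unknown enters nonlinearly (through a power, a denominator, or a transcendental function), which the linear integrating-factor recipe cannot absorb as-is — any repair would come from a preliminary substitution, not the factor.
- the homogeneous substitution — the ratio of the variables does not determine the slope.


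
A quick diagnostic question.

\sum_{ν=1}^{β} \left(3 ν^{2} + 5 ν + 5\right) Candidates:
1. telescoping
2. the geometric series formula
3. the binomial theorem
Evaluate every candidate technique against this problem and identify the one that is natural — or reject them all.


Best approach: no special technique — constant-multiple powers of ν with no cancellation partners and no common ratio — use the standard power-sum formulas.
- telescoping — computed from the summand as displayed, the partial sums build up without the pairwise collapse telescoping exploits.
- the geometric series formula — the ratio of consecutive terms depends on the index.
- the binomial theorem — there is no pair of bases whose matched powers would reassemble into a single binomial power.


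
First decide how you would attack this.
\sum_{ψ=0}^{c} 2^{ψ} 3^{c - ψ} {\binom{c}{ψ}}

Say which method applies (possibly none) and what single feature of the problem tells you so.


Verdict: the binomial theorem — the binomial coefficients weight matched powers of 2 and 3, which is exactly the expansion of a binomial power.


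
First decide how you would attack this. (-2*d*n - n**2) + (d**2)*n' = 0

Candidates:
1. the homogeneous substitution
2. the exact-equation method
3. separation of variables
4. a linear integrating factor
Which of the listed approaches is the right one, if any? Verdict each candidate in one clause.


Method: the homogeneous substitution — the slope's numerator and denominator share total degree; set v = n/d and the equation drops to separable form. A Bernoulli substitution is a fair alternative on this equation directly; the homogeneous reading takes it as given.
- the homogeneous substitution — a fit — the right tool for this form.
- the exact-equation method — exactness fails on the nose — the mixed partials do not match.
- separation of variables: no algebra isolates the independent variable on one side and the unknown on the other.
- a linear integrating factor — a nonlinear term in the unknown puts this outside the integrating-factor template.


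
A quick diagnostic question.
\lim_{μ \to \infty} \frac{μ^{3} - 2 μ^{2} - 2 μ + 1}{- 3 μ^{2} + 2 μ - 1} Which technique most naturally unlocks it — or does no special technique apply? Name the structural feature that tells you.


Best approach: dominant-term comparison — divide through by the highest power of μ; every lower-order term dies and the dominant terms decide the limit. As a single quotient, the ∞/∞ shape would yield to repeated differentiation as well — the growth comparison gets there in one look.


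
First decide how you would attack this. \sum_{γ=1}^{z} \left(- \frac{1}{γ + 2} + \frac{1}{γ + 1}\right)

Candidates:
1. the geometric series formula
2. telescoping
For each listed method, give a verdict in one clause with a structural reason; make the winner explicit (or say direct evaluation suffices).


Technique: telescoping — the summand is built as \frac{1}{γ + 1} minus its own successor — adjacent terms annihilate down the line.
- the geometric series formula — the term-to-term ratio changes with the index, so the geometric formula cannot close it.
- telescoping — applies; the problem has the shape this method handles.


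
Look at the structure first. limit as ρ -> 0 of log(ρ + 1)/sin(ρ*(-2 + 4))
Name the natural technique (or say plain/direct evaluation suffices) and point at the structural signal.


Best approach: l'Hôpital's rule (0/0) — both numerator and denominator vanish at 0: the genuine 0/0 indeterminate that l'Hôpital exists for. The standard small-argument limits would also carry it; the rule is the systematic route.


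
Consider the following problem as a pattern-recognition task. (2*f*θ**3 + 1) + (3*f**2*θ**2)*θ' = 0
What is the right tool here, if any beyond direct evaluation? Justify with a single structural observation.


Verdict: the exact-equation method — equality of cross partials is the green light — assemble the potential function term by term.


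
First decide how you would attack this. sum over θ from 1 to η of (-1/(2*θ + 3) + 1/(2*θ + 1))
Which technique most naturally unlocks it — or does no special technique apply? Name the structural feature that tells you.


Technique: telescoping — the piece each term subtracts is 1/(2*θ + 1) advanced by one index, and it reappears with a plus sign leading the following term — the sum collapses to its boundary terms.


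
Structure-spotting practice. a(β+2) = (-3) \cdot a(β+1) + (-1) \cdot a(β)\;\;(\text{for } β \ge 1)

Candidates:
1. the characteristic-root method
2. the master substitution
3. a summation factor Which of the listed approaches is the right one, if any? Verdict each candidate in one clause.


Diagnosis: the characteristic-root method — shift-invariance with fixed coefficients calls for exponential trials; the characteristic polynomial finds every r^β.
- the characteristic-root method: yes, a natural case for it.
- the master substitution: this is shift-type recursion, outside the divide-and-conquer template.
- a summation factor: a summation factor telescopes one-step recursions; this one carries higher-order memory.


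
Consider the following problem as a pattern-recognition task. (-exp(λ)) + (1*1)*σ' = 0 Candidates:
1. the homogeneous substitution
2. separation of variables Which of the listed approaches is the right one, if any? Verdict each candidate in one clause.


Verdict: no special technique — the slope is a function of λ alone, so integrate both sides directly.
- the homogeneous substitution: rescaling both variables together changes the slope, so no ratio substitution collapses it.
- separation of variables: any separation here is vacuous (nothing depends on the unknown); direct integration is the honest label.


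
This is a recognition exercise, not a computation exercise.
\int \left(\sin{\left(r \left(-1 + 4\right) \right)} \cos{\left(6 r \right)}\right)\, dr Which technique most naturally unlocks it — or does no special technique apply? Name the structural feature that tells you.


Method: a trigonometric identity — mixed-frequency products such as \sin{\left(r \left(-1 + 4\right) \right)} \cos{\left(6 r \right)} are designed for the product-to-sum formula.


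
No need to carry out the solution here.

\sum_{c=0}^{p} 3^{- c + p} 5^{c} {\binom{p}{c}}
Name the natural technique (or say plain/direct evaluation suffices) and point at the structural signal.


Technique: the binomial theorem — the binomial coefficients weight matched powers of 5 and 3, which is exactly the expansion of a binomial power.


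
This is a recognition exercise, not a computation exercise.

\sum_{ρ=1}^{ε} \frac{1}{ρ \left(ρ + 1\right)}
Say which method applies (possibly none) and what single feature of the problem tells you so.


Technique: telescoping — integer-spaced poles in \frac{1}{ρ \left(ρ + 1\right)} are the telescoping signature in disguise.


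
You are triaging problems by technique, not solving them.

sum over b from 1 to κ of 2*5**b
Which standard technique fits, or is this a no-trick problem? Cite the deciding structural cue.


Verdict: the geometric series formula — each term is 5 times the previous one, so the geometric-series formula applies directly.


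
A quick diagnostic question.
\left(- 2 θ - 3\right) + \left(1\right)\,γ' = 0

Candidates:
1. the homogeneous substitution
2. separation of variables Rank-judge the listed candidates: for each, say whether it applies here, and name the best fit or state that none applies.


Diagnosis: no special technique — solved for the derivative, γ never appears on the right — this is a direct integration in θ, not a differential-equations problem at heart.
- the homogeneous substitution: solved for the derivative, the right side changes under joint scaling of the two variables.
- separation of variables — with no unknown in the slope, separating variables is a formality — the equation integrates directly.


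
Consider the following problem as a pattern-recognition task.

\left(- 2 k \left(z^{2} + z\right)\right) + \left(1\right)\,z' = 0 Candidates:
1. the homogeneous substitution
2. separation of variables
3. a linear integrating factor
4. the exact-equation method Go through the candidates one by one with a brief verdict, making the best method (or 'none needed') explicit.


Best approach: separation of variables — all dependence on the two variables factors apart, the defining separable shape. This doubles as a Bernoulli equation in the unknown as written; dividing and integrating works on it directly.
- the homogeneous substitution: the ratio substitution does not collapse this equation.
- separation of variables — yes, a natural case for it.
- a linear integrating factor: the unknown enters nonlinearly (through a power, a denominator, or a transcendental function), which the linear integrating-factor recipe cannot absorb as-is — any repair would come from a preliminary substitution, not the factor.
- the exact-equation method: no potential function has this form as its differential, as written.


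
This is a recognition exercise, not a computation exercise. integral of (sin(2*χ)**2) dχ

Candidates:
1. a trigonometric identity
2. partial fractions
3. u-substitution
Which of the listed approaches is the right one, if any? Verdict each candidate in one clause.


Diagnosis: a trigonometric identity — even powers like sin(2*χ)**2 never integrate directly; the half-angle identity lowers the degree first.
- a trigonometric identity: a fit — the right tool for this form.
- partial fractions: there is no rational-function structure to decompose.
- u-substitution: no subexpression of the integrand serves as a whole-integral substitution inner — individual terms may offer their own, but none carries its derivative as a factor of the full integrand; a working change of variable would have to be constructed from outside the expression.


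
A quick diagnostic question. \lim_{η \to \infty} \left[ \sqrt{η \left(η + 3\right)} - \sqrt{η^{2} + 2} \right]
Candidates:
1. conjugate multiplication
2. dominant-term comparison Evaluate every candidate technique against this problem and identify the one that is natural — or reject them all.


Best approach: conjugate multiplication — \sqrt{η \left(η + 3\right)} and \sqrt{η^{2} + 2} both blow up, but their difference is tame once the conjugate rationalizes it.
- conjugate multiplication — applicable, and directly so.
- dominant-term comparison: this limit is not decided by comparing polynomial growth at infinity.


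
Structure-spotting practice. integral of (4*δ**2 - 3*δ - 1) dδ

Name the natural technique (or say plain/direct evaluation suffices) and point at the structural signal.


Technique: no special technique — a term-by-term power-rule job in δ; no substitution or rearrangement earns its keep here.


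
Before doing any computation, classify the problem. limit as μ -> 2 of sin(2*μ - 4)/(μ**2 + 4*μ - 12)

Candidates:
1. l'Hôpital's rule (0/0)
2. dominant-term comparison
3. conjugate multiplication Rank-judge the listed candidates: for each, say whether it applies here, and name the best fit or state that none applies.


Diagnosis: l'Hôpital's rule (0/0) — the 0/0 form at 2 is the signature situation for l'Hôpital's rule. A first-order expansion at the point is an equally standard path; the rule packages it.
- l'Hôpital's rule (0/0): a fit — the right tool for this form.
- dominant-term comparison — no ranking of term growth rates resolves the limit here.
- conjugate multiplication — there is no infinity-minus-infinity radical difference to rationalize.


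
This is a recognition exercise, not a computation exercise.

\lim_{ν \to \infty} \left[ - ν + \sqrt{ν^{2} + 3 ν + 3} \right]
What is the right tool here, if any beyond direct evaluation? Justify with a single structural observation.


Best approach: conjugate multiplication — this difference gives up after one conjugate multiplication — the radical structure cancels against its conjugate.


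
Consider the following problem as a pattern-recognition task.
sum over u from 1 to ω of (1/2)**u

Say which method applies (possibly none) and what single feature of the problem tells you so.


Diagnosis: the geometric series formula — term-over-term division gives 1/2 every time — index-free ratio, geometric sum formula applies.


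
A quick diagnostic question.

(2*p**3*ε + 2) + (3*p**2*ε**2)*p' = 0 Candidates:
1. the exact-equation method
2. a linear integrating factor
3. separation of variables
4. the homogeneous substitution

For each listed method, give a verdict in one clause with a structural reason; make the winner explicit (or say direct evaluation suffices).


Technique: the exact-equation method — d/dp of 2*p**3*ε + 2 equals d/dε of 3*p**2*ε**2: the form is a total differential of one potential — integrate it exactly.
- the exact-equation method — applies; the problem has the shape this method handles.
- a linear integrating factor: the unknown enters nonlinearly (through a power, a denominator, or a transcendental function), which the linear integrating-factor recipe cannot absorb as-is — any repair would come from a preliminary substitution, not the factor.
- separation of variables: no division isolates the independent variable from the unknown.
- the homogeneous substitution: the slope changes under joint rescaling, failing the degree-zero test.


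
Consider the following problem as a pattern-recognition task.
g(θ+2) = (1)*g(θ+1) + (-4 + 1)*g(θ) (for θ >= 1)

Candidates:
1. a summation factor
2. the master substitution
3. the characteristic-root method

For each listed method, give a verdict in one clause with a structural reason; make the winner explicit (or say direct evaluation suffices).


Diagnosis: the characteristic-root method — the recurrence is linear and homogeneous with constant coefficients, so the ansatz r^θ turns it into a polynomial equation for r.
- a summation factor: the recurrence reaches back more than one step, outside the first-order family a summation factor normalizes.
- the master substitution — this is shift-type recursion, outside the divide-and-conquer template.
- the characteristic-root method: applicable, and directly so.


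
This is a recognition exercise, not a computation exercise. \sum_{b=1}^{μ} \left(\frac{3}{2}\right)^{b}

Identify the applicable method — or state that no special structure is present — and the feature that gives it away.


Diagnosis: the geometric series formula — each summand is the previous one scaled by \frac{3}{2}; that constant multiplier is itself the geometric structure.


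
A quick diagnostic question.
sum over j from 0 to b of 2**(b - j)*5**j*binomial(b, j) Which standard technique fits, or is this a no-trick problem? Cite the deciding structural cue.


Method: the binomial theorem — binomial(b, j) weighting matched powers of 5 and 2 is the expanded form of (5 + 2)^b — fold it back up.


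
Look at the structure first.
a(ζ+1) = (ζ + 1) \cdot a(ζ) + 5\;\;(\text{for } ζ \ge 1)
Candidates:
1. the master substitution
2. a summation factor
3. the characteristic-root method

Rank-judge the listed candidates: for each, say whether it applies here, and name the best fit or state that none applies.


Best approach: a summation factor — the coefficient ζ + 1 drifts with the index, so no fixed root exists; normalizing by the cumulative product telescopes it.
- the master substitution — there is no divide-the-index recursive argument.
- a summation factor: yes, a natural case for it.
- the characteristic-root method — the coefficients change with the index, which the root method cannot absorb.


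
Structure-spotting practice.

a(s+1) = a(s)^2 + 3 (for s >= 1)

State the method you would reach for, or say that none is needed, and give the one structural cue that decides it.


Technique: no special technique — the recurrence is nonlinear in the sequence values; study it directly, no linear machinery applies.


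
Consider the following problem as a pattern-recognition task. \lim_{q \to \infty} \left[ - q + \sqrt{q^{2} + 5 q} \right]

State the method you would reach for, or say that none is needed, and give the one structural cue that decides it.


Best approach: conjugate multiplication — both pieces blow up but their difference is finite; the conjugate trick rationalizes \sqrt{q^{2} + 5 q} - q.


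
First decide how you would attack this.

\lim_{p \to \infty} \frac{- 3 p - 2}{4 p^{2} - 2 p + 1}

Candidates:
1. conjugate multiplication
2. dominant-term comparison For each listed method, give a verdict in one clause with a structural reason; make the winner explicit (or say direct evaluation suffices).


Diagnosis: dominant-term comparison — divide by the highest power of p present: lower-order terms vanish and the dominant ratio remains.
- conjugate multiplication — there is no infinity-minus-infinity radical difference to rationalize.
- dominant-term comparison: yes, a natural case for it.


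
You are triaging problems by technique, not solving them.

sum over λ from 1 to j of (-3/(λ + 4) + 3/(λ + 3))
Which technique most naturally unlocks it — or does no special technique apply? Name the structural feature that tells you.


Method: telescoping — a difference of consecutive values of one function (3/(λ + 3) at one index and the next) — telescoping by construction.


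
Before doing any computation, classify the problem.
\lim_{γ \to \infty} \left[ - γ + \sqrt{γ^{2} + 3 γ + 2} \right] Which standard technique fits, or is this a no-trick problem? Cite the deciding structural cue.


Method: conjugate multiplication — this difference gives up after one conjugate multiplication — the radical structure cancels against its conjugate.


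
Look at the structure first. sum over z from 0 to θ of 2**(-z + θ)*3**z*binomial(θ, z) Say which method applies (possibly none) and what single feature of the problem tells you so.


Technique: the binomial theorem — terms weighting binomial(θ, z) against matched powers of 3 and 2 reassemble into (3 + 2)^θ by the binomial theorem.


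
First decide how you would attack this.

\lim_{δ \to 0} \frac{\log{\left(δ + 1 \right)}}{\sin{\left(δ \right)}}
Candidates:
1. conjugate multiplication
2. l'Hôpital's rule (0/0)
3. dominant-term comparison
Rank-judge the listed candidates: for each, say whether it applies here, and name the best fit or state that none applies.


Method: l'Hôpital's rule (0/0) — numerator and denominator both vanish at 0 — a genuine 0/0 form, which is exactly when l'Hôpital applies. The standard small-argument limits would also carry it; the rule is the systematic route.
- conjugate multiplication: multiplying by a conjugate would not remove any indeterminacy here.
- l'Hôpital's rule (0/0) — applies; the problem has the shape this method handles.
- dominant-term comparison: this limit is not decided by comparing leading-term growth at infinity.


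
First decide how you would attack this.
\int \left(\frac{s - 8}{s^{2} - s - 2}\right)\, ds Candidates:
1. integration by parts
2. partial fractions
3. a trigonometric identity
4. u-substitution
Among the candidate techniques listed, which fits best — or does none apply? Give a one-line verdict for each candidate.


Method: partial fractions — rational integrand, reducible denominator s^{2} - s - 2: decompose first, integrate second.
- integration by parts — the nonconstant-polynomial-times-standard-kernel pattern (an exp, sine, cosine, or logarithm partner) is absent.
- partial fractions: a fit — the right tool for this form.
- a trigonometric identity: there is no trigonometric structure at all — the integrand carries no sine or cosine to rewrite.
- u-substitution — no subexpression of the integrand pairs with its own derivative as a factor — individual terms may offer their own substitutions, but any change of variable covering the whole integral would have to be constructed from outside the expression.


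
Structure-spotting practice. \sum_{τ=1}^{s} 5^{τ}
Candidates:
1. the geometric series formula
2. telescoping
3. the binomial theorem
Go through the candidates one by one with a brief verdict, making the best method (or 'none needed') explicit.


Technique: the geometric series formula — term-over-term division gives 5 every time — index-free ratio, geometric sum formula applies.
- the geometric series formula — yes — fits the structure here.
- telescoping: the summand is not presented as a shifted difference — a telescoping rewrite may exist, but the displayed structure does not offer one.
- the binomial theorem — the terms do not reassemble into a binomial power.


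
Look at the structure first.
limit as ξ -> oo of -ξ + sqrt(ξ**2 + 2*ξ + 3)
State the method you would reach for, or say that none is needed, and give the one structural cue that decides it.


Verdict: conjugate multiplication — this difference gives up after one conjugate multiplication — the radical structure cancels against its conjugate.


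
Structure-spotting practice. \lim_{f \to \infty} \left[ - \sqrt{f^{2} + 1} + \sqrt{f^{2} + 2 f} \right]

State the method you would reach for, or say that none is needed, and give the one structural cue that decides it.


Method: conjugate multiplication — \sqrt{f^{2} + 2 f} and \sqrt{f^{2} + 1} both blow up, but their difference is tame once the conjugate rationalizes it.


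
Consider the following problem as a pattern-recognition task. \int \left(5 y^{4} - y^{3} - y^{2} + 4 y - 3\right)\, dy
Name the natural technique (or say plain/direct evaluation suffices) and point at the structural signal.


Best approach: no special technique — nothing composite, nothing rational, nothing trigonometric — each constant-multiple power of y integrates by the power rule alone.


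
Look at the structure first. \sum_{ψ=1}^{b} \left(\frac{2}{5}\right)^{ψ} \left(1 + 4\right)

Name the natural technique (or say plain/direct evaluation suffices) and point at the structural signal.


Best approach: the geometric series formula — the ratio of consecutive terms is the constant \frac{2}{5}, independent of the index — a geometric sum.


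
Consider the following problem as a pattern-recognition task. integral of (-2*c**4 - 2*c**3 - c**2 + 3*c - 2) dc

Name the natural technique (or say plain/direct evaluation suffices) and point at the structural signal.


Technique: no special technique — the integrand is a sum of constant multiples of powers of c — integrate term by term.


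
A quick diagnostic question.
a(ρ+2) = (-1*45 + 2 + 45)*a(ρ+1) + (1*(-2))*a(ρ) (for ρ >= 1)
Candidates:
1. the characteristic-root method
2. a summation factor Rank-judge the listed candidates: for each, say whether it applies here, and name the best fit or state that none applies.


Method: the characteristic-root method — constant coefficients and linearity mean the ansatz r^ρ reduces it to solving the characteristic polynomial.
- the characteristic-root method — yes — fits the structure here.
- a summation factor: a summation factor telescopes one-step recursions; this one carries higher-order memory.


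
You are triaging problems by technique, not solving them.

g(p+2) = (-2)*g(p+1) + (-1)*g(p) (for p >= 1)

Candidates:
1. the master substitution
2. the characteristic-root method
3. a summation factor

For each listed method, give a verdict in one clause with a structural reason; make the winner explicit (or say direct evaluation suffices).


Best approach: the characteristic-root method — constant coefficients and linearity mean the ansatz r^p reduces it to solving the characteristic polynomial.
- the master substitution: this is shift-type recursion, outside the divide-and-conquer template.
- the characteristic-root method: applicable, and directly so.
- a summation factor — the recurrence reaches back more than one step, outside the first-order family a summation factor normalizes.


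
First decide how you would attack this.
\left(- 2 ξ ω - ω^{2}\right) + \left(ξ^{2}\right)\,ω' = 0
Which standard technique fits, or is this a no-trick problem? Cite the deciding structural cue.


Best approach: the homogeneous substitution — the slope is degree-zero homogeneous: the ratio substitution v = ω/ξ collapses it. Rearranged, this also fits the Bernoulli template directly; the homogeneous substitution reads the structure without the rearrangement.
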